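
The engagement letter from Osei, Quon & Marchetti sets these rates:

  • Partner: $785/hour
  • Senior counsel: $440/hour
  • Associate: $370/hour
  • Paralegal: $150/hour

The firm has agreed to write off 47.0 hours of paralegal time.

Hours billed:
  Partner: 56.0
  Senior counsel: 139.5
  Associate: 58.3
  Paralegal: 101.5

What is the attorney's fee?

$135,086.00

Partner: 56.0 × $785 = $43,960.00
Senior counsel: 139.5 × $440 = $61,380.00
Associate: 58.3 × $370 = $21,571.00
Paralegal: 101.5 × $150 = $15,225.00
Subtotal: $142,136.00
Write-off: 47.0 × $150 = $7,050.00
Total: $142,136.00 − $7,050.00 = $135,086.00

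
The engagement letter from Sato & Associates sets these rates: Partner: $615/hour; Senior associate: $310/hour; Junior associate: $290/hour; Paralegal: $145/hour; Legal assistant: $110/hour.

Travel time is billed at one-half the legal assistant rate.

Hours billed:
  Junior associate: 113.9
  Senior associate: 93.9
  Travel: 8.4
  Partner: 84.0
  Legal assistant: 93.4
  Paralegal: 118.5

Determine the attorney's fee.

$141,718.50

Partner: 84.0 × $615 = $51,660.00
Senior associate: 93.9 × $310 = $29,109.00
Junior associate: 113.9 × $290 = $33,031.00
Paralegal: 118.5 × $145 = $17,182.50
Legal assistant: 93.4 × $110 = $10,274.00
Subtotal: $51,660.00 + $29,109.00 + $33,031.00 + $17,182.50 + $10,274.00 = $141,256.50
Travel: 8.4 × ($110 ÷ 2) = 8.4 × $55.00 = $462.00
Total: $141,256.50 + $462.00 = $141,718.50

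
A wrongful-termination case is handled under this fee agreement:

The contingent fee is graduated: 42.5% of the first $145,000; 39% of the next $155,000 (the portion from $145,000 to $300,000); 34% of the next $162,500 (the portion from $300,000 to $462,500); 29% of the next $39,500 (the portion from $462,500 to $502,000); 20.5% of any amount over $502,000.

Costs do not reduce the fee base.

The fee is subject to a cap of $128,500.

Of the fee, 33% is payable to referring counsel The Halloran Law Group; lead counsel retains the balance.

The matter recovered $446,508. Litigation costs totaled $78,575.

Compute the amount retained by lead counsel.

Fee base is the gross recovery, $446,508; costs are reimbursed separately.
First $145,000 at 42.5% = $61,625.00
Next $155,000 at 39% = $60,450.00
Remaining $146,508 at 34% = $49,812.72
Fee: $61,625.00 + $60,450.00 + $49,812.72 = $171,887.72
$171,887.72 exceeds the $128,500 cap, so the fee is capped at $128,500.00.
Referral share: 33% of $128,500.00 = $42,405.00; lead counsel retains $128,500.00 − $42,405.00 = $86,095.00.

$86,095.00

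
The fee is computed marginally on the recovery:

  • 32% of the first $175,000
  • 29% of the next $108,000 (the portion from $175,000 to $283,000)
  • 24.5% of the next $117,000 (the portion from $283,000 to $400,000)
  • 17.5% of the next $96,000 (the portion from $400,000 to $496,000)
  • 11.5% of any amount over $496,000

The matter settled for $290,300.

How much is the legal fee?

$89,108.50

First $175,000 at 32% = $56,000.00
Next $108,000 at 29% = $31,320.00
Remaining $7,300 at 24.5% = $1,788.50
Fee: $56,000.00 + $31,320.00 + $1,788.50 = $89,108.50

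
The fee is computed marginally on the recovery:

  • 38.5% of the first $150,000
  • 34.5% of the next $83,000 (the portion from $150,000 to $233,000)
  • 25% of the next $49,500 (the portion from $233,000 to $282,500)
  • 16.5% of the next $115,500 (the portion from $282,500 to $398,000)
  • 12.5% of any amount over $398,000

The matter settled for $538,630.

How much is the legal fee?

First $150,000 at 38.5% = $57,750.00
Next $83,000 at 34.5% = $28,635.00
Next $49,500 at 25% = $12,375.00
Next $115,500 at 16.5% = $19,057.50
Remaining $140,630 at 12.5% = $17,578.75
Fee: $57,750.00 + $28,635.00 + $12,375.00 + $19,057.50 + $17,578.75 = $135,396.25

$135,396.25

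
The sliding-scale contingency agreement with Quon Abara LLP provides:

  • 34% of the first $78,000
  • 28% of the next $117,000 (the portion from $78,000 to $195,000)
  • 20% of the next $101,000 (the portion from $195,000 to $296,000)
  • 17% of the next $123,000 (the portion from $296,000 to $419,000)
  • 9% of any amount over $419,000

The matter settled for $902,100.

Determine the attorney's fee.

$143,869.00

First $78,000 at 34% = $26,520.00
Next $117,000 at 28% = $32,760.00
Next $101,000 at 20% = $20,200.00
Next $123,000 at 17% = $20,910.00
Remaining $483,100 at 9% = $43,479.00
Fee: $26,520.00 + $32,760.00 + $20,200.00 + $20,910.00 + $43,479.00 = $143,869.00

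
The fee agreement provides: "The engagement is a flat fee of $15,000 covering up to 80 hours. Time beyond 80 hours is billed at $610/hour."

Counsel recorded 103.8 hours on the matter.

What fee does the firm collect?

$29,518.00

Flat fee: $15,000.00
Excess hours: 103.8 − 80 = 23.8
Overrun: 23.8 × $610 = $14,518.00
Total: $15,000.00 + $14,518.00 = $29,518.00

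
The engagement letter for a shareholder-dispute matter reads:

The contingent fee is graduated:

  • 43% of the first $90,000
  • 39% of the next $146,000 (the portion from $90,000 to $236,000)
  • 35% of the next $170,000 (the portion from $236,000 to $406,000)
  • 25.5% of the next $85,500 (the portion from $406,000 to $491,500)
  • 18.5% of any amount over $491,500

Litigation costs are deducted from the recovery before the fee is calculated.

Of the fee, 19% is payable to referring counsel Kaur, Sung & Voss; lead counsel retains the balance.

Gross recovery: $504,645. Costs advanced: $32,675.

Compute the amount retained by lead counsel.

Fee base (net of costs): $504,645 − $32,675 = $471,970
First $90,000 at 43% = $38,700.00
Next $146,000 at 39% = $56,940.00
Next $170,000 at 35% = $59,500.00
Remaining $65,970 at 25.5% = $16,822.35
Fee: $38,700.00 + $56,940.00 + $59,500.00 + $16,822.35 = $171,962.35
Referral share: 19% of $171,962.35 = $32,672.85; lead counsel retains $171,962.35 − $32,672.85 = $139,289.50.

$139,289.50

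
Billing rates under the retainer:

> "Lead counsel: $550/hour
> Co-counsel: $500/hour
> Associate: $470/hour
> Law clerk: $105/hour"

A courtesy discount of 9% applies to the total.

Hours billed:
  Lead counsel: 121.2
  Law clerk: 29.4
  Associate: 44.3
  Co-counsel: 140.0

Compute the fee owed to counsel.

Lead counsel: 121.2 × $550 = $66,660.00
Co-counsel: 140.0 × $500 = $70,000.00
Associate: 44.3 × $470 = $20,821.00
Law clerk: 29.4 × $105 = $3,087.00
Subtotal: $160,568.00
Less 9% discount: −$14,451.12
Total: $160,568.00 − $14,451.12 = $146,116.88

$146,116.88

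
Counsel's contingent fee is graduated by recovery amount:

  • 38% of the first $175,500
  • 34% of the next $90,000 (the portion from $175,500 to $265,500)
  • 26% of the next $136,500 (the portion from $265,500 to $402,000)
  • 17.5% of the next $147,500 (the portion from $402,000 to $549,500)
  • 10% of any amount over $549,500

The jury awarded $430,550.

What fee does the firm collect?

$137,776.25

First $175,500 at 38% = $66,690.00
Next $90,000 at 34% = $30,600.00
Next $136,500 at 26% = $35,490.00
Remaining $28,550 at 17.5% = $4,996.25
Fee: $66,690.00 + $30,600.00 + $35,490.00 + $4,996.25 = $137,776.25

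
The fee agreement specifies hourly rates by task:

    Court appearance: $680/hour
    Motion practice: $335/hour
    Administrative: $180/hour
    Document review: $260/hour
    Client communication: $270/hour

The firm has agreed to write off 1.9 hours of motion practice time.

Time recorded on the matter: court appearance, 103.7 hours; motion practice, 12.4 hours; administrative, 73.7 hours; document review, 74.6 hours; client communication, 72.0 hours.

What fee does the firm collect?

Court appearance: 103.7 × $680 = $70,516.00
Motion practice: 12.4 × $335 = $4,154.00
Administrative: 73.7 × $180 = $13,266.00
Document review: 74.6 × $260 = $19,396.00
Client communication: 72.0 × $270 = $19,440.00
Subtotal: $126,772.00
Write-off: 1.9 × $335 = $636.50
Total: $126,772.00 − $636.50 = $126,135.50

$126,135.50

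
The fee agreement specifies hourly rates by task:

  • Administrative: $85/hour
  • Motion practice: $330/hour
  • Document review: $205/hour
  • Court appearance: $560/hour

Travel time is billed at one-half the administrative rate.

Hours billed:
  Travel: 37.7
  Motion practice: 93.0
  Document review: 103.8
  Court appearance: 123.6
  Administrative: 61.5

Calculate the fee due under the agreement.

$128,014.75

Administrative: 61.5 × $85 = $5,227.50
Motion practice: 93.0 × $330 = $30,690.00
Document review: 103.8 × $205 = $21,279.00
Court appearance: 123.6 × $560 = $69,216.00
Subtotal: $5,227.50 + $30,690.00 + $21,279.00 + $69,216.00 = $126,412.50
Travel: 37.7 × ($85 ÷ 2) = 37.7 × $42.50 = $1,602.25
Total: $126,412.50 + $1,602.25 = $128,014.75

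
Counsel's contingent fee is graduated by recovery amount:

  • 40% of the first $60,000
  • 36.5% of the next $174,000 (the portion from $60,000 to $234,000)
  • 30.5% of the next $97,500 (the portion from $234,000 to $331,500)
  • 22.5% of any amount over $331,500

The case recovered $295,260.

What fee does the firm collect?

First $60,000 at 40% = $24,000.00
Next $174,000 at 36.5% = $63,510.00
Remaining $61,260 at 30.5% = $18,684.30
Fee: $24,000.00 + $63,510.00 + $18,684.30 = $106,194.30

$106,194.30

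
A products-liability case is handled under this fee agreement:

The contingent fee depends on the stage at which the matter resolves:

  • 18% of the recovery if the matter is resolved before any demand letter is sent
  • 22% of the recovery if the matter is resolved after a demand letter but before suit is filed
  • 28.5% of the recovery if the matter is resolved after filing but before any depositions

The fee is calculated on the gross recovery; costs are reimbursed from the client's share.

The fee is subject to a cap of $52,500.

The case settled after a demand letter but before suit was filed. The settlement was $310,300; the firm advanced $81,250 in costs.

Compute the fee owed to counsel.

Fee base is the gross recovery, $310,300; costs are reimbursed separately.
The matter settled after a demand letter but before suit was filed, so the 22% rate applies.
$310,300 × 22% = $68,266.00
$68,266.00 exceeds the $52,500 cap, so the fee is capped at $52,500.00.

$52,500.00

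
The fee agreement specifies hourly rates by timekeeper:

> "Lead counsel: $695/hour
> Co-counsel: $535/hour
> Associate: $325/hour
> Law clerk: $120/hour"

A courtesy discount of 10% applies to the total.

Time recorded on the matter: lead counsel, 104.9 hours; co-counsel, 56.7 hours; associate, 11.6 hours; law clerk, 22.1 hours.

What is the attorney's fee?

Lead counsel: 104.9 × $695 = $72,905.50
Co-counsel: 56.7 × $535 = $30,334.50
Associate: 11.6 × $325 = $3,770.00
Law clerk: 22.1 × $120 = $2,652.00
Subtotal: $109,662.00
Less 10% discount: −$10,966.20
Total: $109,662.00 − $10,966.20 = $98,695.80

$98,695.80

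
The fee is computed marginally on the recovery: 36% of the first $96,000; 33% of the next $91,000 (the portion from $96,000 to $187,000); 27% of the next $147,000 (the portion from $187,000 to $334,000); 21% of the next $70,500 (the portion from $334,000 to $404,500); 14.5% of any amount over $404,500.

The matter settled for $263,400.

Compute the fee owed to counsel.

First $96,000 at 36% = $34,560.00
Next $91,000 at 33% = $30,030.00
Remaining $76,400 at 27% = $20,628.00
Fee: $34,560.00 + $30,030.00 + $20,628.00 = $85,218.00

$85,218.00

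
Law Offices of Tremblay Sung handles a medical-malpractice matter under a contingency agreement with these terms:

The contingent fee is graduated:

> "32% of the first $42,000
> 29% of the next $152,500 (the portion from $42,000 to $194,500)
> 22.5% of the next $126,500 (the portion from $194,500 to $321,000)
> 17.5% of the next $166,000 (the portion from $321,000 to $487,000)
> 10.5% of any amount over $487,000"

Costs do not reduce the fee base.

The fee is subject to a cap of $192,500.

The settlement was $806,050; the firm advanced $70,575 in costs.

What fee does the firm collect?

Fee base is the gross recovery, $806,050; costs are reimbursed separately.
First $42,000 at 32% = $13,440.00
Next $152,500 at 29% = $44,225.00
Next $126,500 at 22.5% = $28,462.50
Next $166,000 at 17.5% = $29,050.00
Remaining $319,050 at 10.5% = $33,500.25
Fee: $13,440.00 + $44,225.00 + $28,462.50 + $29,050.00 + $33,500.25 = $148,677.75
$148,677.75 is under the $192,500 cap.

$148,677.75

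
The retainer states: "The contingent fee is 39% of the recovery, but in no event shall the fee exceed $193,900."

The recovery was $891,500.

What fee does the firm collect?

$193,900.00

39% of $891,500 = $347,685.00
That exceeds the $193,900 cap, so the fee is capped at $193,900.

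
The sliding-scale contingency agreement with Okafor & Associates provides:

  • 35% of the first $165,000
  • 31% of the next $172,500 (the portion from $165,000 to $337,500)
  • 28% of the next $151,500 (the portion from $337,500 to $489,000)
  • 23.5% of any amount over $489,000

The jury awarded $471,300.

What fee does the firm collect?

First $165,000 at 35% = $57,750.00
Next $172,500 at 31% = $53,475.00
Remaining $133,800 at 28% = $37,464.00
Fee: $57,750.00 + $53,475.00 + $37,464.00 = $148,689.00

$148,689.00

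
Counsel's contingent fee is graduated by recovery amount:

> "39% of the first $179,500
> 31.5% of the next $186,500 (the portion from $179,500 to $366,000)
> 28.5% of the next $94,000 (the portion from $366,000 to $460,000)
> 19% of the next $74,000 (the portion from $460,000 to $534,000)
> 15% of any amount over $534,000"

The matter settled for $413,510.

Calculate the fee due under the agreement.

$142,292.85

First $179,500 at 39% = $70,005.00
Next $186,500 at 31.5% = $58,747.50
Remaining $47,510 at 28.5% = $13,540.35
Fee: $70,005.00 + $58,747.50 + $13,540.35 = $142,292.85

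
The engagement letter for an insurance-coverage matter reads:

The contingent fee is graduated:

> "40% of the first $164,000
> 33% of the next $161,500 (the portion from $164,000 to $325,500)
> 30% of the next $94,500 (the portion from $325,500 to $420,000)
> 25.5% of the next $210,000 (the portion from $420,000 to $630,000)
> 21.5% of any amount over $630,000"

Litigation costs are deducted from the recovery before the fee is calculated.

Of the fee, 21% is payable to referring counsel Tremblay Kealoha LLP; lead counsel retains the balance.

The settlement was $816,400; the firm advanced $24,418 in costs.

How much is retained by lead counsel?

Fee base (net of costs): $816,400 − $24,418 = $791,982
First $164,000 at 40% = $65,600.00
Next $161,500 at 33% = $53,295.00
Next $94,500 at 30% = $28,350.00
Next $210,000 at 25.5% = $53,550.00
Remaining $161,982 at 21.5% = $34,826.13
Fee: $65,600.00 + $53,295.00 + $28,350.00 + $53,550.00 + $34,826.13 = $235,621.13
Referral share: 21% of $235,621.13 = $49,480.44; lead counsel retains $235,621.13 − $49,480.44 = $186,140.69.

$186,140.69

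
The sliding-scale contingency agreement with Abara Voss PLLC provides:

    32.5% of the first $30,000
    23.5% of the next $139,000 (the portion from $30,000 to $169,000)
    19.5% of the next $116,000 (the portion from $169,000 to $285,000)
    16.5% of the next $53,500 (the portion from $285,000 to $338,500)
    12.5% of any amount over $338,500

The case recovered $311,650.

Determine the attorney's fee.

$69,432.25

First $30,000 at 32.5% = $9,750.00
Next $139,000 at 23.5% = $32,665.00
Next $116,000 at 19.5% = $22,620.00
Remaining $26,650 at 16.5% = $4,397.25
Fee: $9,750.00 + $32,665.00 + $22,620.00 + $4,397.25 = $69,432.25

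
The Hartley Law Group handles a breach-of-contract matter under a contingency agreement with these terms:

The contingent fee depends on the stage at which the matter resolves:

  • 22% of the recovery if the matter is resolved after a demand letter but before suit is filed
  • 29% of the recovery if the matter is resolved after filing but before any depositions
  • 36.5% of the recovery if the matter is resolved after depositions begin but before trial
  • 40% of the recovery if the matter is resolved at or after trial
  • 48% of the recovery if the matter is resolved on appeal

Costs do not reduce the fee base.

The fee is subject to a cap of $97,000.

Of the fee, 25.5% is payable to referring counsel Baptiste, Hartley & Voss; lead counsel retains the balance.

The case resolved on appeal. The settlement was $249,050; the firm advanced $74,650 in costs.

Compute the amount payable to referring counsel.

Fee base is the gross recovery, $249,050; costs are reimbursed separately.
The matter resolved on appeal, so the 48% rate applies.
$249,050 × 48% = $119,544.00
$119,544.00 exceeds the $97,000 cap, so the fee is capped at $97,000.00.
Referral share: 25.5% of $97,000.00 = $24,735.00; lead counsel retains $97,000.00 − $24,735.00 = $72,265.00.

$24,735.00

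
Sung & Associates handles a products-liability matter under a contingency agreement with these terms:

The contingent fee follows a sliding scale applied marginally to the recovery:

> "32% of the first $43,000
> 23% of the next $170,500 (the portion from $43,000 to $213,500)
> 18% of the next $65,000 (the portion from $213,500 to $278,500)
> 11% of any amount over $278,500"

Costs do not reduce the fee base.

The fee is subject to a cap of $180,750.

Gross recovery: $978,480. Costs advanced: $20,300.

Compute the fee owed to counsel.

$141,672.80

Fee base is the gross recovery, $978,480; costs are reimbursed separately.
First $43,000 at 32% = $13,760.00
Next $170,500 at 23% = $39,215.00
Next $65,000 at 18% = $11,700.00
Remaining $699,980 at 11% = $76,997.80
Fee: $13,760.00 + $39,215.00 + $11,700.00 + $76,997.80 = $141,672.80
$141,672.80 is under the $180,750 cap.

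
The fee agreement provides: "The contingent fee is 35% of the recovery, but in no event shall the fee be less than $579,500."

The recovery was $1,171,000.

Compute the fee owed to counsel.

$579,500.00

35% of $1,171,000 = $409,850.00
That is below the $579,500 minimum, so the minimum applies.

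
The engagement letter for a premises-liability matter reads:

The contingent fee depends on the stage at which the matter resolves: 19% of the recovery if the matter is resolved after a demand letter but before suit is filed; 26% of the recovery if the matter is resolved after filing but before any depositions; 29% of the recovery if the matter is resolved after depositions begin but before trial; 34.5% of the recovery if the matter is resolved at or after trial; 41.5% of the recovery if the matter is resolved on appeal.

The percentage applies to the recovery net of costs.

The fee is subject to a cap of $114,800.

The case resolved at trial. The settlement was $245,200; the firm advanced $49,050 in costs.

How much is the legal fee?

Fee base (net of costs): $245,200 − $49,050 = $196,150
The matter resolved at trial, so the 34.5% rate applies.
$196,150 × 34.5% = $67,671.75
$67,671.75 is under the $114,800 cap.

$67,671.75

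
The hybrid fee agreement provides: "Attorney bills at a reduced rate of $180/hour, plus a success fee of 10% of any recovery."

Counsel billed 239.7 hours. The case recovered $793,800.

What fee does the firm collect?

$122,526.00

Hourly: 239.7 × $180 = $43,146.00
Success fee: 10% of $793,800 = $79,380.00
Total: $43,146.00 + $79,380.00 = $122,526.00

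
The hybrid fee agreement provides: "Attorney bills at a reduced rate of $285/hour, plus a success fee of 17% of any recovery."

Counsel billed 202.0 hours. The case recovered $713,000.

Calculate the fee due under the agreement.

$178,780.00

Hourly: 202.0 × $285 = $57,570.00
Success fee: 17% of $713,000 = $121,210.00
Total: $57,570.00 + $121,210.00 = $178,780.00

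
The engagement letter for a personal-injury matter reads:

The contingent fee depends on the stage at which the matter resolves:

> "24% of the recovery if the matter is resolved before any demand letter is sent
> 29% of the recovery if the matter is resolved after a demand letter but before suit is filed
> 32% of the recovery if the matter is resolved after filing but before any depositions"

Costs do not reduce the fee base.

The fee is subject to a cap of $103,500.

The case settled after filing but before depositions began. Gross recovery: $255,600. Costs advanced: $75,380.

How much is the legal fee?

$81,792.00

Fee base is the gross recovery, $255,600; costs are reimbursed separately.
The matter settled after filing but before depositions began, so the 32% rate applies.
$255,600 × 32% = $81,792.00
$81,792.00 is under the $103,500 cap.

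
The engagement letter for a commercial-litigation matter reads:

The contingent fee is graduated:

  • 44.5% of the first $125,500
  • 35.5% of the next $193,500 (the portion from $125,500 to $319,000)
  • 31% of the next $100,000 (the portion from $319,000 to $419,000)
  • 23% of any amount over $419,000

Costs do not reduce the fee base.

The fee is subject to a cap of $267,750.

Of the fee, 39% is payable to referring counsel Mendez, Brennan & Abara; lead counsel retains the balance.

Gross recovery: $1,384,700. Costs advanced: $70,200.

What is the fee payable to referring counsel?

Fee base is the gross recovery, $1,384,700; costs are reimbursed separately.
First $125,500 at 44.5% = $55,847.50
Next $193,500 at 35.5% = $68,692.50
Next $100,000 at 31% = $31,000.00
Remaining $965,700 at 23% = $222,111.00
Fee: $55,847.50 + $68,692.50 + $31,000.00 + $222,111.00 = $377,651.00
$377,651.00 exceeds the $267,750 cap, so the fee is capped at $267,750.00.
Referral share: 39% of $267,750.00 = $104,422.50; lead counsel retains $267,750.00 − $104,422.50 = $163,327.50.

$104,422.50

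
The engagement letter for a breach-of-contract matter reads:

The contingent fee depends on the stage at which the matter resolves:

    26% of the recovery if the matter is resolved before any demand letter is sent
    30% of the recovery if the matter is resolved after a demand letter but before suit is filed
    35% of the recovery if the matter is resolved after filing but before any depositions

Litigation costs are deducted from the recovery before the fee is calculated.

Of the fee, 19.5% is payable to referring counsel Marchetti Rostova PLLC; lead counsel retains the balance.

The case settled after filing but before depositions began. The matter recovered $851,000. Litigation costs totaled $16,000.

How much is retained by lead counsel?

Fee base (net of costs): $851,000 − $16,000 = $835,000
The matter settled after filing but before depositions began, so the 35% rate applies.
$835,000 × 35% = $292,250.00
Referral share: 19.5% of $292,250.00 = $56,988.75; lead counsel retains $292,250.00 − $56,988.75 = $235,261.25.

$235,261.25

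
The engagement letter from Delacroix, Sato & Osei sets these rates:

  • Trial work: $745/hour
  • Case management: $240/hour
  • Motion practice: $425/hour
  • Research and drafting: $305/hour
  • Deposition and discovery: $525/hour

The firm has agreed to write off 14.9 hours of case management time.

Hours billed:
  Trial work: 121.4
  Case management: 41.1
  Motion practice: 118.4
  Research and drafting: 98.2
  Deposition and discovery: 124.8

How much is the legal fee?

$242,522.00

Trial work: 121.4 × $745 = $90,443.00
Case management: 41.1 × $240 = $9,864.00
Motion practice: 118.4 × $425 = $50,320.00
Research and drafting: 98.2 × $305 = $29,951.00
Deposition and discovery: 124.8 × $525 = $65,520.00
Subtotal: $246,098.00
Write-off: 14.9 × $240 = $3,576.00
Total: $246,098.00 − $3,576.00 = $242,522.00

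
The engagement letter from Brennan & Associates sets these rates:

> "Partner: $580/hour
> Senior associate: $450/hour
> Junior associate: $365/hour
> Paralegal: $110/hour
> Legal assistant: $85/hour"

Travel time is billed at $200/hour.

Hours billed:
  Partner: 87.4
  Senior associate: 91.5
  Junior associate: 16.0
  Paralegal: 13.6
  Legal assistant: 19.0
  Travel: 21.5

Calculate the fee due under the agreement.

$105,118.00

Partner: 87.4 × $580 = $50,692.00
Senior associate: 91.5 × $450 = $41,175.00
Junior associate: 16.0 × $365 = $5,840.00
Paralegal: 13.6 × $110 = $1,496.00
Legal assistant: 19.0 × $85 = $1,615.00
Subtotal: $50,692.00 + $41,175.00 + $5,840.00 + $1,496.00 + $1,615.00 = $100,818.00
Travel: 21.5 × $200 = $4,300.00
Total: $100,818.00 + $4,300.00 = $105,118.00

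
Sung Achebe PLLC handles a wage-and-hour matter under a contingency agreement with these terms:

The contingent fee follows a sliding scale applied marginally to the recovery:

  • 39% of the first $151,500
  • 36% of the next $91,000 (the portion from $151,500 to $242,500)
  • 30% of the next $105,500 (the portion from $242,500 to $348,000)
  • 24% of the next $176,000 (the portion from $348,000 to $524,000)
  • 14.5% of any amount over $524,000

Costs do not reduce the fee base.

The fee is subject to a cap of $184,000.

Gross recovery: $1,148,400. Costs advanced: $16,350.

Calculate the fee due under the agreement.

Fee base is the gross recovery, $1,148,400; costs are reimbursed separately.
First $151,500 at 39% = $59,085.00
Next $91,000 at 36% = $32,760.00
Next $105,500 at 30% = $31,650.00
Next $176,000 at 24% = $42,240.00
Remaining $624,400 at 14.5% = $90,538.00
Fee: $59,085.00 + $32,760.00 + $31,650.00 + $42,240.00 + $90,538.00 = $256,273.00
$256,273.00 exceeds the $184,000 cap, so the fee is capped at $184,000.00.

$184,000.00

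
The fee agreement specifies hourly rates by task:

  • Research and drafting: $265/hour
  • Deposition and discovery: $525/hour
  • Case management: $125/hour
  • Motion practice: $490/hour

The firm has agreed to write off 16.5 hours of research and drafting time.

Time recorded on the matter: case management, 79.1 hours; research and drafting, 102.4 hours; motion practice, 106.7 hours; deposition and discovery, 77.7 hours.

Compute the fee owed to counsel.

$125,726.50

Research and drafting: 102.4 × $265 = $27,136.00
Deposition and discovery: 77.7 × $525 = $40,792.50
Case management: 79.1 × $125 = $9,887.50
Motion practice: 106.7 × $490 = $52,283.00
Subtotal: $130,099.00
Write-off: 16.5 × $265 = $4,372.50
Total: $130,099.00 − $4,372.50 = $125,726.50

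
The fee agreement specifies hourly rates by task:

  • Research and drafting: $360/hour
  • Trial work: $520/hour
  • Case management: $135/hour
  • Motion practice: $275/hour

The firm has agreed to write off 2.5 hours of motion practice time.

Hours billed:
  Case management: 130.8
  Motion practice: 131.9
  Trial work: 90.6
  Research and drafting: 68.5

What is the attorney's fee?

Research and drafting: 68.5 × $360 = $24,660.00
Trial work: 90.6 × $520 = $47,112.00
Case management: 130.8 × $135 = $17,658.00
Motion practice: 131.9 × $275 = $36,272.50
Subtotal: $125,702.50
Write-off: 2.5 × $275 = $687.50
Total: $125,702.50 − $687.50 = $125,015.00

$125,015.00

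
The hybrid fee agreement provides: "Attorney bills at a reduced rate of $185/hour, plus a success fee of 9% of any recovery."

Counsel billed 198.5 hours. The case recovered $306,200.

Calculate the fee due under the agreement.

$64,280.50

Hourly: 198.5 × $185 = $36,722.50
Success fee: 9% of $306,200 = $27,558.00
Total: $36,722.50 + $27,558.00 = $64,280.50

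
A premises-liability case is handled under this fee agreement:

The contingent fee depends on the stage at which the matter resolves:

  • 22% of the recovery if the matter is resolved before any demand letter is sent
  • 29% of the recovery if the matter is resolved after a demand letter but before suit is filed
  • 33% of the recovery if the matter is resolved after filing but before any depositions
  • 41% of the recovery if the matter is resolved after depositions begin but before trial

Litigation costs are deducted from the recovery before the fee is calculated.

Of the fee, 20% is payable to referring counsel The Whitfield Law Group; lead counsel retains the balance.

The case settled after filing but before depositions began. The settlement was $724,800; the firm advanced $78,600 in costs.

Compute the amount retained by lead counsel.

Fee base (net of costs): $724,800 − $78,600 = $646,200
The matter settled after filing but before depositions began, so the 33% rate applies.
$646,200 × 33% = $213,246.00
Referral share: 20% of $213,246.00 = $42,649.20; lead counsel retains $213,246.00 − $42,649.20 = $170,596.80.

$170,596.80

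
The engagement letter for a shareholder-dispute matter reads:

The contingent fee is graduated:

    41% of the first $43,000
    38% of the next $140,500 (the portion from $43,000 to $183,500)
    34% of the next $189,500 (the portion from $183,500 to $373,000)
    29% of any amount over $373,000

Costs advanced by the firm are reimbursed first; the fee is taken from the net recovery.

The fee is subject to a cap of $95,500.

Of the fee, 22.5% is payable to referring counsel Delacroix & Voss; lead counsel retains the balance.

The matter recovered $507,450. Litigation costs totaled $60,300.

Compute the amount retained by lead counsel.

$74,012.50

Fee base (net of costs): $507,450 − $60,300 = $447,150
First $43,000 at 41% = $17,630.00
Next $140,500 at 38% = $53,390.00
Next $189,500 at 34% = $64,430.00
Remaining $74,150 at 29% = $21,503.50
Fee: $17,630.00 + $53,390.00 + $64,430.00 + $21,503.50 = $156,953.50
$156,953.50 exceeds the $95,500 cap, so the fee is capped at $95,500.00.
Referral share: 22.5% of $95,500.00 = $21,487.50; lead counsel retains $95,500.00 − $21,487.50 = $74,012.50.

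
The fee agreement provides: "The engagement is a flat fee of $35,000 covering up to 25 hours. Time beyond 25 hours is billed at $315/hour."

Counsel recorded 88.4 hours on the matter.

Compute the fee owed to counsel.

$54,971.00

Flat fee: $35,000.00
Excess hours: 88.4 − 25 = 63.4
Overrun: 63.4 × $315 = $19,971.00
Total: $35,000.00 + $19,971.00 = $54,971.00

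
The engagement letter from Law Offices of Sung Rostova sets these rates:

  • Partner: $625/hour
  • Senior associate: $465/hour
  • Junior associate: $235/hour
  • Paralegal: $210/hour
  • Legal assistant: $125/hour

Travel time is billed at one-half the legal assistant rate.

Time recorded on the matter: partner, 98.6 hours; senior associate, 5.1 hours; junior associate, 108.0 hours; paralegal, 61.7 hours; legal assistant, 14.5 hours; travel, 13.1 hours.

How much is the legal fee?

$104,964.75

Partner: 98.6 × $625 = $61,625.00
Senior associate: 5.1 × $465 = $2,371.50
Junior associate: 108.0 × $235 = $25,380.00
Paralegal: 61.7 × $210 = $12,957.00
Legal assistant: 14.5 × $125 = $1,812.50
Subtotal: $61,625.00 + $2,371.50 + $25,380.00 + $12,957.00 + $1,812.50 = $104,146.00
Travel: 13.1 × ($125 ÷ 2) = 13.1 × $62.50 = $818.75
Total: $104,146.00 + $818.75 = $104,964.75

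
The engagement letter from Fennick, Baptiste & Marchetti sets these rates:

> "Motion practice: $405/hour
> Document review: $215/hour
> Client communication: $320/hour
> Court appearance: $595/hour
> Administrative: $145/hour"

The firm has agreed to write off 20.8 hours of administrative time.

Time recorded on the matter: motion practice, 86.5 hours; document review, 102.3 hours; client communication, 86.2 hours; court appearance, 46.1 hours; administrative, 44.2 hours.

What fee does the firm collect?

$115,433.50

Motion practice: 86.5 × $405 = $35,032.50
Document review: 102.3 × $215 = $21,994.50
Client communication: 86.2 × $320 = $27,584.00
Court appearance: 46.1 × $595 = $27,429.50
Administrative: 44.2 × $145 = $6,409.00
Subtotal: $118,449.50
Write-off: 20.8 × $145 = $3,016.00
Total: $118,449.50 − $3,016.00 = $115,433.50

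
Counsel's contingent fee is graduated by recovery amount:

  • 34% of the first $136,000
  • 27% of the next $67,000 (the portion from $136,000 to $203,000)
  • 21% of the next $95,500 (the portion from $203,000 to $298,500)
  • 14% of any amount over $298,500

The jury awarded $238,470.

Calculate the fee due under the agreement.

First $136,000 at 34% = $46,240.00
Next $67,000 at 27% = $18,090.00
Remaining $35,470 at 21% = $7,448.70
Fee: $46,240.00 + $18,090.00 + $7,448.70 = $71,778.70

$71,778.70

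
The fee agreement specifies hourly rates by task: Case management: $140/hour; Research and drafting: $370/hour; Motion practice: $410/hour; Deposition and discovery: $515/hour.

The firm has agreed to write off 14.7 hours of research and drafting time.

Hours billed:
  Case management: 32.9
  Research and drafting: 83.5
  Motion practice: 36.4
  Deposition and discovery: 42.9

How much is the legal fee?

Case management: 32.9 × $140 = $4,606.00
Research and drafting: 83.5 × $370 = $30,895.00
Motion practice: 36.4 × $410 = $14,924.00
Deposition and discovery: 42.9 × $515 = $22,093.50
Subtotal: $72,518.50
Write-off: 14.7 × $370 = $5,439.00
Total: $72,518.50 − $5,439.00 = $67,079.50

$67,079.50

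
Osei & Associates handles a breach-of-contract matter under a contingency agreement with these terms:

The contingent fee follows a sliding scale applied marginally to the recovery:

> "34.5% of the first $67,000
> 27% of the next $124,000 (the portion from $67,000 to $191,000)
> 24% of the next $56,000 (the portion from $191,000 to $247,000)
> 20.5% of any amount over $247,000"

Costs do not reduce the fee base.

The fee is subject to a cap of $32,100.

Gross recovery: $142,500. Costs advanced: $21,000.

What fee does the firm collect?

Fee base is the gross recovery, $142,500; costs are reimbursed separately.
First $67,000 at 34.5% = $23,115.00
Remaining $75,500 at 27% = $20,385.00
Fee: $23,115.00 + $20,385.00 = $43,500.00
$43,500.00 exceeds the $32,100 cap, so the fee is capped at $32,100.00.

$32,100.00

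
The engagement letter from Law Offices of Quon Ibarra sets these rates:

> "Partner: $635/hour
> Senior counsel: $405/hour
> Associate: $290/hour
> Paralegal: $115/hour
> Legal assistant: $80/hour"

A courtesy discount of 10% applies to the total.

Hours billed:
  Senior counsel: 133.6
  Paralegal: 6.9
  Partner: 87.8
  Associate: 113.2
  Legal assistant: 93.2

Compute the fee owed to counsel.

Partner: 87.8 × $635 = $55,753.00
Senior counsel: 133.6 × $405 = $54,108.00
Associate: 113.2 × $290 = $32,828.00
Paralegal: 6.9 × $115 = $793.50
Legal assistant: 93.2 × $80 = $7,456.00
Subtotal: $150,938.50
Less 10% discount: −$15,093.85
Total: $150,938.50 − $15,093.85 = $135,844.65

$135,844.65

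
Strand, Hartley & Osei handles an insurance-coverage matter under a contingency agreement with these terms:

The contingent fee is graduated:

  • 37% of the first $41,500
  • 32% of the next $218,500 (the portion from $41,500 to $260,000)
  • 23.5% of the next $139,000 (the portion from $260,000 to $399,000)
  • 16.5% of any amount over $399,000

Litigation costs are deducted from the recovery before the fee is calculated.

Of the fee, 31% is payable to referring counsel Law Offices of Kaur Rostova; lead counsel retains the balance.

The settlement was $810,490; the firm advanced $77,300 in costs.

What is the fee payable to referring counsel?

$53,655.22

Fee base (net of costs): $810,490 − $77,300 = $733,190
First $41,500 at 37% = $15,355.00
Next $218,500 at 32% = $69,920.00
Next $139,000 at 23.5% = $32,665.00
Remaining $334,190 at 16.5% = $55,141.35
Fee: $15,355.00 + $69,920.00 + $32,665.00 + $55,141.35 = $173,081.35
Referral share: 31% of $173,081.35 = $53,655.22; lead counsel retains $173,081.35 − $53,655.22 = $119,426.13.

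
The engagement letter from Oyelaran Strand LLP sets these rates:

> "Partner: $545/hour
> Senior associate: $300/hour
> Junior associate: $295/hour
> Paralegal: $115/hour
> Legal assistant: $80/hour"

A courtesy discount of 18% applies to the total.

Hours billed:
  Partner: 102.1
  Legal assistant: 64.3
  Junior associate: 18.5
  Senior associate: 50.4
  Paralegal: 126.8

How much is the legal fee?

Partner: 102.1 × $545 = $55,644.50
Senior associate: 50.4 × $300 = $15,120.00
Junior associate: 18.5 × $295 = $5,457.50
Paralegal: 126.8 × $115 = $14,582.00
Legal assistant: 64.3 × $80 = $5,144.00
Subtotal: $95,948.00
Less 18% discount: −$17,270.64
Total: $95,948.00 − $17,270.64 = $78,677.36

$78,677.36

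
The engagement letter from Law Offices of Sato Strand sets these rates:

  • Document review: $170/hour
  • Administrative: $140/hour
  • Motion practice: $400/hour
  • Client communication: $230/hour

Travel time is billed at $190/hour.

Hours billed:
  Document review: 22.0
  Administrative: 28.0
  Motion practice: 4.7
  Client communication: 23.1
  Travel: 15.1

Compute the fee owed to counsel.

Document review: 22.0 × $170 = $3,740.00
Administrative: 28.0 × $140 = $3,920.00
Motion practice: 4.7 × $400 = $1,880.00
Client communication: 23.1 × $230 = $5,313.00
Subtotal: $3,740.00 + $3,920.00 + $1,880.00 + $5,313.00 = $14,853.00
Travel: 15.1 × $190 = $2,869.00
Total: $14,853.00 + $2,869.00 = $17,722.00

$17,722.00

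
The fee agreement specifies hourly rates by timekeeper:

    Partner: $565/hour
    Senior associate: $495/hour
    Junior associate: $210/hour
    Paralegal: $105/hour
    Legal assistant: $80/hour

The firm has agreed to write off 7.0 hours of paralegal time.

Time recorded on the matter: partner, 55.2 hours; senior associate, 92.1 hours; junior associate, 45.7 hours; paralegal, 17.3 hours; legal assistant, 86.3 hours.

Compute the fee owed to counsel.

$94,360.00

Partner: 55.2 × $565 = $31,188.00
Senior associate: 92.1 × $495 = $45,589.50
Junior associate: 45.7 × $210 = $9,597.00
Paralegal: 17.3 × $105 = $1,816.50
Legal assistant: 86.3 × $80 = $6,904.00
Subtotal: $95,095.00
Write-off: 7.0 × $105 = $735.00
Total: $95,095.00 − $735.00 = $94,360.00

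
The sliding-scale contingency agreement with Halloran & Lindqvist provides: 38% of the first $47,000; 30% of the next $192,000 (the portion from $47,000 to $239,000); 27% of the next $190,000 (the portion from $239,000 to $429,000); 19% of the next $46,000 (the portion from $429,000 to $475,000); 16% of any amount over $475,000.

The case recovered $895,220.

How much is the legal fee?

$202,735.20

First $47,000 at 38% = $17,860.00
Next $192,000 at 30% = $57,600.00
Next $190,000 at 27% = $51,300.00
Next $46,000 at 19% = $8,740.00
Remaining $420,220 at 16% = $67,235.20
Fee: $17,860.00 + $57,600.00 + $51,300.00 + $8,740.00 + $67,235.20 = $202,735.20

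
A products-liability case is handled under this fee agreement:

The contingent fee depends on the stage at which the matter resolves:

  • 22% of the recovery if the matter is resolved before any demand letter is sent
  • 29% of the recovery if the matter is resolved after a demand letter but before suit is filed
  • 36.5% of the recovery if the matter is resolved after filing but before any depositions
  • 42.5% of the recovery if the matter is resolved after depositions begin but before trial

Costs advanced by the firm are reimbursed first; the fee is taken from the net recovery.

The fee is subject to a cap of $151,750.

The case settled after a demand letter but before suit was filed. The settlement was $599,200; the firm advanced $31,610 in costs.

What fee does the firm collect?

$151,750.00

Fee base (net of costs): $599,200 − $31,610 = $567,590
The matter settled after a demand letter but before suit was filed, so the 29% rate applies.
$567,590 × 29% = $164,601.10
$164,601.10 exceeds the $151,750 cap, so the fee is capped at $151,750.00.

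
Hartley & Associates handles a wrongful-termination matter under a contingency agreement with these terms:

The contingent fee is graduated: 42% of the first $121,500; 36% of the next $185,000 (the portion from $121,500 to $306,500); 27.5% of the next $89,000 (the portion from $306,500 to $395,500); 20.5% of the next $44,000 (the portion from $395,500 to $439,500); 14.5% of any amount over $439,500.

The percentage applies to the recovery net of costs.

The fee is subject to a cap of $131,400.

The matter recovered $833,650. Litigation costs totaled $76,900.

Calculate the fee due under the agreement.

Fee base (net of costs): $833,650 − $76,900 = $756,750
First $121,500 at 42% = $51,030.00
Next $185,000 at 36% = $66,600.00
Next $89,000 at 27.5% = $24,475.00
Next $44,000 at 20.5% = $9,020.00
Remaining $317,250 at 14.5% = $46,001.25
Fee: $51,030.00 + $66,600.00 + $24,475.00 + $9,020.00 + $46,001.25 = $197,126.25
$197,126.25 exceeds the $131,400 cap, so the fee is capped at $131,400.00.

$131,400.00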